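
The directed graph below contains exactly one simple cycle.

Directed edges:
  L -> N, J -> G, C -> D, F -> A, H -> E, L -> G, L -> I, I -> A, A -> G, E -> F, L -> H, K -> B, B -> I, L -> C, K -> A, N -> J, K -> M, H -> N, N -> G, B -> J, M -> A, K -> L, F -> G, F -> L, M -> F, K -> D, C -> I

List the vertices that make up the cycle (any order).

DFS with gray/black marking from L:
L gray
  I gray
    A gray
      G gray
      G black
    A black
  I black
  L→G: G black — skip
  C gray
    D gray
    D black
    C→I: I black — skip
  C black
  N gray
    N→G: G black — skip
    J gray
      J→G: G black — skip
    J black
  N black
  H gray
    E gray
      F gray
        F→A: A black — skip
        F→G: G black — skip
        F→L: L is gray → back edge
Back edge closes the cycle L → H → E → F → L; its vertices are {E, F, H, L}.

E, F, H, L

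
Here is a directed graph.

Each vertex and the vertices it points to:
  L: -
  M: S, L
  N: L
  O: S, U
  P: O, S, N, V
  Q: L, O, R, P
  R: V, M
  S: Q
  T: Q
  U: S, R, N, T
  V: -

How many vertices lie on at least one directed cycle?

A vertex is on a directed cycle iff it belongs to a strongly connected component of size ≥ 2 (or has a self-loop).
The vertices on cycles are {M, O, P, Q, R, S, T, U} — 8 in total.

8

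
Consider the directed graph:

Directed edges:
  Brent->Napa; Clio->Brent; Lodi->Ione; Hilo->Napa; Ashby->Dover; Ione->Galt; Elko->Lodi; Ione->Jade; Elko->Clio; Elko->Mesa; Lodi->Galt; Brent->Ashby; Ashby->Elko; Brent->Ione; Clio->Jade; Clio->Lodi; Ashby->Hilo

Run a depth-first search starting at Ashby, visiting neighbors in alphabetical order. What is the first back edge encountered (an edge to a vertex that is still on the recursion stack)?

DFS from Ashby (visiting neighbors in alphabetical order); mark gray on enter, black on exit:
Ashby gray
  Dover gray
  Dover black
  Elko gray
    Clio gray
      Brent gray
        Brent→Ashby: Ashby is gray → back edge
First back edge: Brent → Ashby.

Brent->Ashby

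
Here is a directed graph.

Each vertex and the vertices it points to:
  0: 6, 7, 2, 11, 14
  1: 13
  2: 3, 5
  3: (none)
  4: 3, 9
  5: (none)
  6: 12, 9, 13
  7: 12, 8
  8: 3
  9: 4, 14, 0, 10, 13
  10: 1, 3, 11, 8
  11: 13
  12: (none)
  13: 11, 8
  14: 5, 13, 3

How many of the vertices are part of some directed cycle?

6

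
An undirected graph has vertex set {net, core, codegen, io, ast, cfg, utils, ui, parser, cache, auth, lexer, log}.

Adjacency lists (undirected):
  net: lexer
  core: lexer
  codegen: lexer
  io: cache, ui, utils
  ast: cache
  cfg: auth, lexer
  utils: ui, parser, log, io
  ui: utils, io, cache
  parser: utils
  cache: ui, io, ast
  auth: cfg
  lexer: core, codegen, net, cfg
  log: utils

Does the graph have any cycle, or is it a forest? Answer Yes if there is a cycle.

Yes

DFS, tracking each vertex's parent; an edge to a visited non-parent vertex closes a cycle.
Start from codegen:
visit codegen (parent –)
  visit lexer (parent codegen)
    visit core (parent lexer)
      core–lexer: parent, skip
    lexer–codegen: parent, skip
    visit net (parent lexer)
      net–lexer: parent, skip
    visit cfg (parent lexer)
      visit auth (parent cfg)
        auth–cfg: parent, skip
      cfg–lexer: parent, skip
visit io (parent –)
  visit cache (parent io)
    visit ui (parent cache)
      visit utils (parent ui)
        utils–ui: parent, skip
        visit parser (parent utils)
          parser–utils: parent, skip
        visit log (parent utils)
          log–utils: parent, skip
        utils–io: io visited and ≠ parent → cycle
Cycle: io – cache – ui – utils – io.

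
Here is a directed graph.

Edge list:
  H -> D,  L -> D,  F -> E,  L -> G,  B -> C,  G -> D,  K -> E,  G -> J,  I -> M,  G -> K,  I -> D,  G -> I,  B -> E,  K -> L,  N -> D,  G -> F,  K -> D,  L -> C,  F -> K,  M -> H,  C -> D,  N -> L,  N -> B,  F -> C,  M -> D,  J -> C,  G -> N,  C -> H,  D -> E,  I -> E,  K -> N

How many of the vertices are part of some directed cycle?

A vertex is on a directed cycle iff it belongs to a strongly connected component of size ≥ 2 (or has a self-loop).
The vertices on cycles are {F, G, K, L, N} — 5 in total.

5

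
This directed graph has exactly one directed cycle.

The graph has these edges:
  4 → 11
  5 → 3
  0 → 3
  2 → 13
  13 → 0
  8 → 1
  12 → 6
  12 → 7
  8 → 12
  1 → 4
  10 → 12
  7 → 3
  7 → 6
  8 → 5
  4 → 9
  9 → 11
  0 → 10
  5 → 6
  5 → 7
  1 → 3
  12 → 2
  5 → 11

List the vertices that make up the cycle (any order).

DFS with gray/black marking from 12:
12 gray
  7 gray
    3 gray
    3 black
    6 gray
    6 black
  7 black
  12→6: 6 black — skip
  2 gray
    13 gray
      0 gray
        0→3: 3 black — skip
        10 gray
          10→12: 12 is gray → back edge
Back edge closes the cycle 12 → 2 → 13 → 0 → 10 → 12; its vertices are {0, 2, 10, 12, 13}.

0, 2, 10, 12, 13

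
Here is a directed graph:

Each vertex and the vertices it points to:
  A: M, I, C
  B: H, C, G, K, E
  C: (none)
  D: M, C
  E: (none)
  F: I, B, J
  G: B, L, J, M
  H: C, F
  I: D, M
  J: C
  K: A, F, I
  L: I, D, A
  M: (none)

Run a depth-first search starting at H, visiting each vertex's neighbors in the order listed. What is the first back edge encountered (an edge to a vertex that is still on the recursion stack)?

B->H

DFS from H (visiting each vertex's neighbors in the order listed); mark gray on enter, black on exit:
H gray
  C gray
  C black
  F gray
    I gray
      D gray
        M gray
        M black
        D→C: C black — skip
      D black
      I→M: M black — skip
    I black
    B gray
      B→H: H is gray → back edge
First back edge: B → H.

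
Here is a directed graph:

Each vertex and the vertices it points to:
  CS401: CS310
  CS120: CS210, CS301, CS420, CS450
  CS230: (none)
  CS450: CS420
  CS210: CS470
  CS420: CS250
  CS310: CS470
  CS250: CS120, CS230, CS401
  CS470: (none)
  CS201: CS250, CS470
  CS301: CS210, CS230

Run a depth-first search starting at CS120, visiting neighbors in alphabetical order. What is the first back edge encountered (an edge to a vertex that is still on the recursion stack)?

CS250->CS120

DFS from CS120 (visiting neighbors in alphabetical order); mark gray on enter, black on exit:
CS120 gray
  CS210 gray
    CS470 gray
    CS470 black
  CS210 black
  CS301 gray
    CS301→CS210: CS210 black — skip
    CS230 gray
    CS230 black
  CS301 black
  CS420 gray
    CS250 gray
      CS250→CS120: CS120 is gray → back edge
First back edge: CS250 → CS120.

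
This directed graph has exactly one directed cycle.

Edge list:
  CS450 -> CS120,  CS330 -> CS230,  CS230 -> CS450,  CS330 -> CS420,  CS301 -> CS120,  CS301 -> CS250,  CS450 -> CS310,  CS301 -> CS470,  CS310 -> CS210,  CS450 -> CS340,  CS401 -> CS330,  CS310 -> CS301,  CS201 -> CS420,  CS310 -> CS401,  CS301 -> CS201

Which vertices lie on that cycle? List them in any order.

CS230, CS310, CS330, CS401, CS450

DFS with gray/black marking from CS450:
CS450 gray
  CS340 gray
  CS340 black
  CS120 gray
  CS120 black
  CS310 gray
    CS210 gray
    CS210 black
    CS301 gray
      CS301→CS120: CS120 black — skip
      CS250 gray
      CS250 black
      CS201 gray
        CS420 gray
        CS420 black
      CS201 black
      CS470 gray
      CS470 black
    CS301 black
    CS401 gray
      CS330 gray
        CS330→CS420: CS420 black — skip
        CS230 gray
          CS230→CS450: CS450 is gray → back edge
Back edge closes the cycle CS450 → CS310 → CS401 → CS330 → CS230 → CS450; its vertices are {CS230, CS310, CS330, CS401, CS450}.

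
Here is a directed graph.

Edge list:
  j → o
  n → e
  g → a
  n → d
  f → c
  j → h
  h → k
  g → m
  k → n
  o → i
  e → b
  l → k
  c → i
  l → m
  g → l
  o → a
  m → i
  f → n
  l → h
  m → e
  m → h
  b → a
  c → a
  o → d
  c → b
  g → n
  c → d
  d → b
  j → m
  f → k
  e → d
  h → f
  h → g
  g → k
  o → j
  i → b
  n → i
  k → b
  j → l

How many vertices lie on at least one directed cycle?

A vertex is on a directed cycle iff it belongs to a strongly connected component of size ≥ 2 (or has a self-loop).
The vertices on cycles are {g, h, j, l, m, o} — 6 in total.

6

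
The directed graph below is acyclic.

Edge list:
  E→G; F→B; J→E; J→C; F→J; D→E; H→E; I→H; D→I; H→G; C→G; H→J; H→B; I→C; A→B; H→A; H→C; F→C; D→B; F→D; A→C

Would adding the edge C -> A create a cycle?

Adding C→A creates a cycle iff A can already reach C.
Path from A: A → C.
So A → … → C → A is a cycle.

Yes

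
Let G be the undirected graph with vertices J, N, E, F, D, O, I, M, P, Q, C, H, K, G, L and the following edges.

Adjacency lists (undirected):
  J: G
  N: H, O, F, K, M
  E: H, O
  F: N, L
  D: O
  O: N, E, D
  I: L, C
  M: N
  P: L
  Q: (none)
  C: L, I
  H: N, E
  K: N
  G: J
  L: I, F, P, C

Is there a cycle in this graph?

Yes

DFS, tracking each vertex's parent; an edge to a visited non-parent vertex closes a cycle.
Start from K:
visit K (parent –)
  visit N (parent K)
    visit H (parent N)
      H–N: parent, skip
      visit E (parent H)
        E–H: parent, skip
        visit O (parent E)
          O–N: N visited and ≠ parent → cycle
Cycle: N – H – E – O – N.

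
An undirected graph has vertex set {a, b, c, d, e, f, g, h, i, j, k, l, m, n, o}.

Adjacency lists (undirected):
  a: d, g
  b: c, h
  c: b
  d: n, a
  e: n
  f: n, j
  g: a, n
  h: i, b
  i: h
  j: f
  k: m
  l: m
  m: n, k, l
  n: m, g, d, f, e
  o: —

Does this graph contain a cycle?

DFS, tracking each vertex's parent; an edge to a visited non-parent vertex closes a cycle.
Start from e:
visit e (parent –)
  visit n (parent e)
    visit m (parent n)
      m–n: parent, skip
      visit k (parent m)
        k–m: parent, skip
      visit l (parent m)
        l–m: parent, skip
    visit g (parent n)
      visit a (parent g)
        visit d (parent a)
          d–n: n visited and ≠ parent → cycle
Cycle: n – g – a – d – n.

Yes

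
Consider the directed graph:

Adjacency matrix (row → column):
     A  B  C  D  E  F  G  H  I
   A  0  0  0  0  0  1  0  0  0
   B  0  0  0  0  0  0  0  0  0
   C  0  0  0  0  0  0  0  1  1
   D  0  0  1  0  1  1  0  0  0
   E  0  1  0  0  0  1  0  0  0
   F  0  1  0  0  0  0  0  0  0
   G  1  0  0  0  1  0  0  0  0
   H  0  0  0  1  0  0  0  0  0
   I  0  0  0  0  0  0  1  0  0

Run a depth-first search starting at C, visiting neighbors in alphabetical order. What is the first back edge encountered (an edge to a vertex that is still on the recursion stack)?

DFS from C (visiting neighbors in alphabetical order); mark gray on enter, black on exit:
C gray
  H gray
    D gray
      D→C: C is gray → back edge
First back edge: D → C.

D->C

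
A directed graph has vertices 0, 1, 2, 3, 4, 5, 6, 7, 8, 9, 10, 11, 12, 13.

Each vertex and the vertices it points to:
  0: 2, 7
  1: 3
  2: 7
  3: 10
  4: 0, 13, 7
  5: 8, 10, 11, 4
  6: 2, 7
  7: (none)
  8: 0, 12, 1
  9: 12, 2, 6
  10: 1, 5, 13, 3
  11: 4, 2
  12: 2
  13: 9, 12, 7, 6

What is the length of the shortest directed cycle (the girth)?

For each vertex v, BFS finds the shortest path from v back to v.
The shortest such closed walk is 5 → 10 → 5, length 2.

2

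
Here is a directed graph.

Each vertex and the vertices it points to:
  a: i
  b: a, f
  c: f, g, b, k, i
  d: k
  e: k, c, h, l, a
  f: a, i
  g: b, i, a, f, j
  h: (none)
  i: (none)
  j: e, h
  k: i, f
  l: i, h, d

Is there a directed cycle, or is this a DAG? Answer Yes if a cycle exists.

Yes

DFS with white/gray/black marking, starting from f:
f gray
  a gray
    i gray
    i black
  a black
  f→i: i black — skip
f black
b gray
  b→a: a black — skip
  b→f: f black — skip
b black
c gray
  c→f: f black — skip
  g gray
    g→b: b black — skip
    g→i: i black — skip
    g→a: a black — skip
    g→f: f black — skip
    j gray
      e gray
        k gray
          k→i: i black — skip
          k→f: f black — skip
        k black
        e→c: c is gray → back edge
Back edge found, so a cycle exists: c → g → j → e → c.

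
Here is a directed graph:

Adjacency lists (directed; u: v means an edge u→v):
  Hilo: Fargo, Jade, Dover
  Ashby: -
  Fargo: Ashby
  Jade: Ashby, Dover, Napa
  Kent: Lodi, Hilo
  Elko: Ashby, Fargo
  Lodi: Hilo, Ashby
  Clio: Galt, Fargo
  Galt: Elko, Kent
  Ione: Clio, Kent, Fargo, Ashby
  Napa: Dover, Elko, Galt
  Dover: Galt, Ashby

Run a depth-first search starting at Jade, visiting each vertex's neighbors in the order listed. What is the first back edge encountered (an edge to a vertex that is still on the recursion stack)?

Hilo->Jade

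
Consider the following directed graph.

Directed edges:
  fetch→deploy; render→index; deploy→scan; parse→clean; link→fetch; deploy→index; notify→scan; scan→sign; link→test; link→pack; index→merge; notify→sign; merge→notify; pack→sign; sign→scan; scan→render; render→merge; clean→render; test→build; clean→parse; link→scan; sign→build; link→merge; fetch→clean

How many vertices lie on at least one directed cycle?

8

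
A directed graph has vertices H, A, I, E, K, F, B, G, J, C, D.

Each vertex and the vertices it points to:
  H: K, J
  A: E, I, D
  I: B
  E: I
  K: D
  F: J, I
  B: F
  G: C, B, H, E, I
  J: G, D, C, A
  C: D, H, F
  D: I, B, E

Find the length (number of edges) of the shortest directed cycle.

3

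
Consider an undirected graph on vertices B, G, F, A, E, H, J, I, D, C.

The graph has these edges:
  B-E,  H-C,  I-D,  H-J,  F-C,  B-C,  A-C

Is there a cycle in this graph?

No

DFS, tracking each vertex's parent; an edge to a visited non-parent vertex closes a cycle.
Start from B:
visit B (parent –)
  visit C (parent B)
    visit H (parent C)
      H–C: parent, skip
      visit J (parent H)
        J–H: parent, skip
    visit A (parent C)
      A–C: parent, skip
    C–B: parent, skip
    visit F (parent C)
      F–C: parent, skip
  visit E (parent B)
    E–B: parent, skip
visit G (parent –)
visit I (parent –)
  visit D (parent I)
    D–I: parent, skip
No non-parent visited neighbor found — the graph is a forest.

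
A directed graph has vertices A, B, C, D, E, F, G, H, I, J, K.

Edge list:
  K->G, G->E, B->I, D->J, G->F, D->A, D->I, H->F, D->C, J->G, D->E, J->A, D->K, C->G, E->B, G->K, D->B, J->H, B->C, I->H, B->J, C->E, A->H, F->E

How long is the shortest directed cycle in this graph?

2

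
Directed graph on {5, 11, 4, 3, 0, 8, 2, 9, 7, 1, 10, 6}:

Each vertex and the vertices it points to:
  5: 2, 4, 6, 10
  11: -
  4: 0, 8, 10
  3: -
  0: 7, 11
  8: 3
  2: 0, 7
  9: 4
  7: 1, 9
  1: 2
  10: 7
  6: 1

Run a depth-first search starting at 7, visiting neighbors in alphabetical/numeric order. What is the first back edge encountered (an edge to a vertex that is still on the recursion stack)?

0→7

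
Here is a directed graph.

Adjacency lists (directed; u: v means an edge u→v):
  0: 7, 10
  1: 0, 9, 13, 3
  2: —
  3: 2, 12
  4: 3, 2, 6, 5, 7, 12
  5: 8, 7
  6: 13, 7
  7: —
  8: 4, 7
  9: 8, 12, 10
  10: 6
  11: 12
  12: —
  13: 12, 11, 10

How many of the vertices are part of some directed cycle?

A vertex is on a directed cycle iff it belongs to a strongly connected component of size ≥ 2 (or has a self-loop).
The vertices on cycles are {4, 5, 6, 8, 10, 13} — 6 in total.

6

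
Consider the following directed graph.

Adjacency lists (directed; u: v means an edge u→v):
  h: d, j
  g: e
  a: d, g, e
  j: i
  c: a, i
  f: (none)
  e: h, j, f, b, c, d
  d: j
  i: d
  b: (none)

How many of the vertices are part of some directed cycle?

A vertex is on a directed cycle iff it belongs to a strongly connected component of size ≥ 2 (or has a self-loop).
The vertices on cycles are {a, c, d, e, g, i, j} — 7 in total.

7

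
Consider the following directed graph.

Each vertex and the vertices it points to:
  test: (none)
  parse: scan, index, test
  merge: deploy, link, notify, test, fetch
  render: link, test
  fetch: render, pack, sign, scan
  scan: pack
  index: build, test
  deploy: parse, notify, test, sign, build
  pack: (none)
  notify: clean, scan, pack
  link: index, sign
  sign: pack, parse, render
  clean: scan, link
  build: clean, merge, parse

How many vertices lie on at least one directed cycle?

11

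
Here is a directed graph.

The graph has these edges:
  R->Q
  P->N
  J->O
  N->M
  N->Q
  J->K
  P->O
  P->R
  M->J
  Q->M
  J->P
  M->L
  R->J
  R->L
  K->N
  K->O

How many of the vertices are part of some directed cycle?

A vertex is on a directed cycle iff it belongs to a strongly connected component of size ≥ 2 (or has a self-loop).
The vertices on cycles are {J, K, M, N, P, Q, R} — 7 in total.

7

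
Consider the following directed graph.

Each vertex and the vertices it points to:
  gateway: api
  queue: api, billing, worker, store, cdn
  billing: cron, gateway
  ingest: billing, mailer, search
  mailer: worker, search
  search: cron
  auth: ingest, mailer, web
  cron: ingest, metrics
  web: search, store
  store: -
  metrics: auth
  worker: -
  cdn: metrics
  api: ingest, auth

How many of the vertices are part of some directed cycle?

10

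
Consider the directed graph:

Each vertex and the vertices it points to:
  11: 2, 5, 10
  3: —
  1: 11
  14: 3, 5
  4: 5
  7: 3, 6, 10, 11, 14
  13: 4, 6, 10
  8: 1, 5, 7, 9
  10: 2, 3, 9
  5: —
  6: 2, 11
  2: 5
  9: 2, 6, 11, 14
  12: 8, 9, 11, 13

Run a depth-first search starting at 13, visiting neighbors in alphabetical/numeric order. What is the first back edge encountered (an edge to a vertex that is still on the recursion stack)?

9->6

DFS from 13 (visiting neighbors in alphabetical/numeric order); mark gray on enter, black on exit:
13 gray
  4 gray
    5 gray
    5 black
  4 black
  6 gray
    2 gray
      2→5: 5 black — skip
    2 black
    11 gray
      11→2: 2 black — skip
      11→5: 5 black — skip
      10 gray
        10→2: 2 black — skip
        3 gray
        3 black
        9 gray
          9→2: 2 black — skip
          9→6: 6 is gray → back edge
First back edge: 9 → 6.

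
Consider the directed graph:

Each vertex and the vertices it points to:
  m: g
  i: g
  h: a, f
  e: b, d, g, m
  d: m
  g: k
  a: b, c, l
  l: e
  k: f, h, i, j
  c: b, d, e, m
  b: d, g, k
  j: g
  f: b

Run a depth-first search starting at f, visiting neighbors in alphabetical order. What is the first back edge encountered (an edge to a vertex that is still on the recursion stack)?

DFS from f (visiting neighbors in alphabetical order); mark gray on enter, black on exit:
f gray
  b gray
    d gray
      m gray
        g gray
          k gray
            k→f: f is gray → back edge
First back edge: k → f.

k->f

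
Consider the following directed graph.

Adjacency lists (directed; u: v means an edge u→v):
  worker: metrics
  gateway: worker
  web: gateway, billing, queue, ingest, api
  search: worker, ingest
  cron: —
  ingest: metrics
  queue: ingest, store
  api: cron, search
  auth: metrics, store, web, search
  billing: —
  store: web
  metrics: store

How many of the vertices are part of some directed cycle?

A vertex is on a directed cycle iff it belongs to a strongly connected component of size ≥ 2 (or has a self-loop).
The vertices on cycles are {api, web, queue, store, ingest, search, worker, gateway, metrics} — 9 in total.

9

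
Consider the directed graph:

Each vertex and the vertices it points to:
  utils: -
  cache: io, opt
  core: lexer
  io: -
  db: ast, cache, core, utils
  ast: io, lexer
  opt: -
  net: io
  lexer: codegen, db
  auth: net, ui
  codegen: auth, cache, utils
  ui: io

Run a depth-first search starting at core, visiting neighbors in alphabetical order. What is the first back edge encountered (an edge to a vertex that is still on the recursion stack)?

ast→lexer

DFS from core (visiting neighbors in alphabetical order); mark gray on enter, black on exit:
core gray
  lexer gray
    codegen gray
      auth gray
        net gray
          io gray
          io black
        net black
        ui gray
          ui→io: io black — skip
        ui black
      auth black
      cache gray
        cache→io: io black — skip
        opt gray
        opt black
      cache black
      utils gray
      utils black
    codegen black
    db gray
      ast gray
        ast→io: io black — skip
        ast→lexer: lexer is gray → back edge
First back edge: ast → lexer.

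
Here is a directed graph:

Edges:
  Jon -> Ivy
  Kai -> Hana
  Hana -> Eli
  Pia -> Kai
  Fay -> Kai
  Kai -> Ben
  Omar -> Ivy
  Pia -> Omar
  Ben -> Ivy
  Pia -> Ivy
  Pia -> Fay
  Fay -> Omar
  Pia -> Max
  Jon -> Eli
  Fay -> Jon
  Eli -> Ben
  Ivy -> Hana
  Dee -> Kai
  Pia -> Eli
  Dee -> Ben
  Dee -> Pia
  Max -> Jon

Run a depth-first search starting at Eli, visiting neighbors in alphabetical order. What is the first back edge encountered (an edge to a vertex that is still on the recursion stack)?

DFS from Eli (visiting neighbors in alphabetical order); mark gray on enter, black on exit:
Eli gray
  Ben gray
    Ivy gray
      Hana gray
        Hana→Eli: Eli is gray → back edge
First back edge: Hana → Eli.

Hana→Eli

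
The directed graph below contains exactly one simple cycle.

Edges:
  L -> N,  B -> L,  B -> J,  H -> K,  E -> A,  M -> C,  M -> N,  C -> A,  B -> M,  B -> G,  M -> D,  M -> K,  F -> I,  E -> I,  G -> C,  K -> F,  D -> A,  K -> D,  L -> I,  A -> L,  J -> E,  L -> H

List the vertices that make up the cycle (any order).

A, D, H, K, L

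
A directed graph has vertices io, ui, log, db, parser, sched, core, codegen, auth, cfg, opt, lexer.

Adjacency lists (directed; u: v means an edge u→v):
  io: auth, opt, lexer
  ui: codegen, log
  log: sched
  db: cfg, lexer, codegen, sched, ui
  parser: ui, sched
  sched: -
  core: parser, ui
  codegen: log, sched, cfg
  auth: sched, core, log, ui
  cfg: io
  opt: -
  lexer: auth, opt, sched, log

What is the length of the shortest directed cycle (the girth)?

5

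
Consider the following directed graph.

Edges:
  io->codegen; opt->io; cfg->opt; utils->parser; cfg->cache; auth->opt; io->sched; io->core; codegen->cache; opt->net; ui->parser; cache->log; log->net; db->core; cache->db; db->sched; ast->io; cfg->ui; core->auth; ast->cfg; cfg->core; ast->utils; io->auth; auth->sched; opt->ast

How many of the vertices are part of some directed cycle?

A vertex is on a directed cycle iff it belongs to a strongly connected component of size ≥ 2 (or has a self-loop).
The vertices on cycles are {db, io, ast, cfg, opt, auth, core, cache, codegen} — 9 in total.

9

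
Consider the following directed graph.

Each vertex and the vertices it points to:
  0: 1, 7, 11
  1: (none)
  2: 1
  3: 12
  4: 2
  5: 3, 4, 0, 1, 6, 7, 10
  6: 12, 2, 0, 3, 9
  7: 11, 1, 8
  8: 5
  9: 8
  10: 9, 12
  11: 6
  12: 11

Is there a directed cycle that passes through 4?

4 lies on a cycle iff there is a path from 4 back to itself.
Exploring from 4, it never reaches itself; equivalently, its strongly connected component is a singleton.

No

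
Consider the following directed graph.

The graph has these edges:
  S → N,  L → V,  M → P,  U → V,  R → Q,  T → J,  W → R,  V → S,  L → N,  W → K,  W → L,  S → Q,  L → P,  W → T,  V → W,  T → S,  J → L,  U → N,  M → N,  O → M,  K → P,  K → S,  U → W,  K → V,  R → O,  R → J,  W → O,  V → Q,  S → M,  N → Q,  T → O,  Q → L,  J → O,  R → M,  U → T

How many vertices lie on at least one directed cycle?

12

A vertex is on a directed cycle iff it belongs to a strongly connected component of size ≥ 2 (or has a self-loop).
The vertices on cycles are {J, K, L, M, N, O, Q, R, S, T, V, W} — 12 in total.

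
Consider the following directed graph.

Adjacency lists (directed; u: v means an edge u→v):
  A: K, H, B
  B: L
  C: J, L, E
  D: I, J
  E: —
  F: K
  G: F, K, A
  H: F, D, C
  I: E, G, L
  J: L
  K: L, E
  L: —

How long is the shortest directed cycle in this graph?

5

For each vertex v, BFS finds the shortest path from v back to v.
The shortest such closed walk is D → I → G → A → H → D, length 5.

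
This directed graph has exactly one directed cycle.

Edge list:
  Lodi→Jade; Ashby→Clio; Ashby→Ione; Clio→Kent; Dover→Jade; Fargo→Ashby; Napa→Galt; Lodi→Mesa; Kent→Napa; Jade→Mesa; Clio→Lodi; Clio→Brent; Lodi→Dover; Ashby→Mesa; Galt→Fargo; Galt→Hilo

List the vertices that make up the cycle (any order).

Clio, Galt, Kent, Napa, Ashby, Fargo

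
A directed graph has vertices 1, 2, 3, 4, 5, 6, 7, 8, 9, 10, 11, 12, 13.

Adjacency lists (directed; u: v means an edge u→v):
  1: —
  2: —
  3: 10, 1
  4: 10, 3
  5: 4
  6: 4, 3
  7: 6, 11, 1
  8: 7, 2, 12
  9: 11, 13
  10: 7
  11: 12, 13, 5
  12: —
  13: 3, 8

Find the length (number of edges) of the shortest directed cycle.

For each vertex v, BFS finds the shortest path from v back to v.
The shortest such closed walk is 13 → 8 → 7 → 11 → 13, length 4.

4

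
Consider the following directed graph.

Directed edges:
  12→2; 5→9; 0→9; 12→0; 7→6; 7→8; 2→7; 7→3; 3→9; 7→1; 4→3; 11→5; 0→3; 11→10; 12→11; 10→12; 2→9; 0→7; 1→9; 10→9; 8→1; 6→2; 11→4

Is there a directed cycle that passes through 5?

No

5 lies on a cycle iff there is a path from 5 back to itself.
Exploring from 5, it never reaches itself; equivalently, its strongly connected component is a singleton.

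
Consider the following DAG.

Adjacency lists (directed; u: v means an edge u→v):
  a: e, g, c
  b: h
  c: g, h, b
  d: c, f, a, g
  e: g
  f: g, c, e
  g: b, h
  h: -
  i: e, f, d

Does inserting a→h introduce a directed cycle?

No

Adding a→h creates a cycle iff h can already reach a.
Explore from h: no path reaches a. The graph stays acyclic.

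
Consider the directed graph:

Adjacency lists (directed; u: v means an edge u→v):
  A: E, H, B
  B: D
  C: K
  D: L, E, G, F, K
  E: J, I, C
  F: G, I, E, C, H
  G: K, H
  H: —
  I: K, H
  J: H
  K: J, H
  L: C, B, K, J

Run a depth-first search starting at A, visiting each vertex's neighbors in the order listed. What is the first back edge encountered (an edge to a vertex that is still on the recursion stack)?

L->B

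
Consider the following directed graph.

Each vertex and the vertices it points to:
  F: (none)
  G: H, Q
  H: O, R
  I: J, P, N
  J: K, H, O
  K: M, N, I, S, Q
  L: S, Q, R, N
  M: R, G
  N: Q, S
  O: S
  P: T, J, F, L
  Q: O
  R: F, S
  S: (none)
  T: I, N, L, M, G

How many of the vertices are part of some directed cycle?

5

A vertex is on a directed cycle iff it belongs to a strongly connected component of size ≥ 2 (or has a self-loop).
The vertices on cycles are {I, J, K, P, T} — 5 in total.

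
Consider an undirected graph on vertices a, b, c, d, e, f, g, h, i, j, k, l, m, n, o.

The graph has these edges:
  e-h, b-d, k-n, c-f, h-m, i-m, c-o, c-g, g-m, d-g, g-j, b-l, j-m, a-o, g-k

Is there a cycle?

Yes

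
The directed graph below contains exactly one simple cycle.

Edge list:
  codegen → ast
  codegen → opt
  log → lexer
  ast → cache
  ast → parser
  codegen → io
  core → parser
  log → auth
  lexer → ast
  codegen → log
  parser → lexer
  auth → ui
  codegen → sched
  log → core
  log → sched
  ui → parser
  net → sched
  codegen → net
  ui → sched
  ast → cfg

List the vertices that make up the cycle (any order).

DFS with gray/black marking from ast:
ast gray
  cfg gray
  cfg black
  parser gray
    lexer gray
      lexer→ast: ast is gray → back edge
Back edge closes the cycle ast → parser → lexer → ast; its vertices are {ast, lexer, parser}.

ast, lexer, parser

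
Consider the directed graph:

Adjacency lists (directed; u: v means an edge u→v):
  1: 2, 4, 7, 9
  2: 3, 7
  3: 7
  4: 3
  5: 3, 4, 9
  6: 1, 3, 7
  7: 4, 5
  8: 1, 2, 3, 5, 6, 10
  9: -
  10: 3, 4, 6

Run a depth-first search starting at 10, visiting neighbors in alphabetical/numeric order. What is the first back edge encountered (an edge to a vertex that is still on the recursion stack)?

DFS from 10 (visiting neighbors in alphabetical/numeric order); mark gray on enter, black on exit:
10 gray
  3 gray
    7 gray
      4 gray
        4→3: 3 is gray → back edge
First back edge: 4 → 3.

4→3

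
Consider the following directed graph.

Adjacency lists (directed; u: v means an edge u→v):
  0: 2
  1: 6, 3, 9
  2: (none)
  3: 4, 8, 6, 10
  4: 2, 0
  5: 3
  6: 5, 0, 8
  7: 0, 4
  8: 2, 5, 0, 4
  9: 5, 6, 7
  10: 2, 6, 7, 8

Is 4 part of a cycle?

No

4 lies on a cycle iff there is a path from 4 back to itself.
Exploring from 4, it never reaches itself; equivalently, its strongly connected component is a singleton.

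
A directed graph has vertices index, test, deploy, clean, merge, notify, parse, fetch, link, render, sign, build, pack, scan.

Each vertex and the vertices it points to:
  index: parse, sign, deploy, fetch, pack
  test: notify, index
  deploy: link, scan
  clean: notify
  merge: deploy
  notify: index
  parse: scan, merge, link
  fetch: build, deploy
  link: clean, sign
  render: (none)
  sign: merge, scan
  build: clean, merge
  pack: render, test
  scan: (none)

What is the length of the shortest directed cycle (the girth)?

3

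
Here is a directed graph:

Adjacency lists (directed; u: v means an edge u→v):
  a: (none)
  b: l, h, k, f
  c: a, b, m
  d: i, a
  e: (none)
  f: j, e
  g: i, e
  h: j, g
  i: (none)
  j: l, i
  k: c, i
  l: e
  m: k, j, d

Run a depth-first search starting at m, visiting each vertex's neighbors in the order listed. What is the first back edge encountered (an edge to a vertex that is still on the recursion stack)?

b→k

DFS from m (visiting each vertex's neighbors in the order listed); mark gray on enter, black on exit:
m gray
  k gray
    c gray
      a gray
      a black
      b gray
        l gray
          e gray
          e black
        l black
        h gray
          j gray
            j→l: l black — skip
            i gray
            i black
          j black
          g gray
            g→i: i black — skip
            g→e: e black — skip
          g black
        h black
        b→k: k is gray → back edge
First back edge: b → k.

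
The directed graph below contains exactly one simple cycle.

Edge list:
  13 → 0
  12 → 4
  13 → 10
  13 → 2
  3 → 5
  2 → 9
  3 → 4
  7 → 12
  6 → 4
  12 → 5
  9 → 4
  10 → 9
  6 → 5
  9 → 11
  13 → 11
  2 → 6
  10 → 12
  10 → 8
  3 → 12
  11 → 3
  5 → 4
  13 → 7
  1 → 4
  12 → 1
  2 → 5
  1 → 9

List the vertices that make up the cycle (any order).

DFS with gray/black marking from 11:
11 gray
  3 gray
    5 gray
      4 gray
      4 black
    5 black
    3→4: 4 black — skip
    12 gray
      1 gray
        9 gray
          9→11: 11 is gray → back edge
Back edge closes the cycle 11 → 3 → 12 → 1 → 9 → 11; its vertices are {1, 3, 9, 11, 12}.

1, 3, 9, 11, 12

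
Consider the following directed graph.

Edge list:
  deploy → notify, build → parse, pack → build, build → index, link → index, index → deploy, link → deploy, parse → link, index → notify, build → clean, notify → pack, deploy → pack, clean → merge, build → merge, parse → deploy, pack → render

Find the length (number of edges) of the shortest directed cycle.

4

For each vertex v, BFS finds the shortest path from v back to v.
The shortest such closed walk is pack → build → parse → deploy → pack, length 4.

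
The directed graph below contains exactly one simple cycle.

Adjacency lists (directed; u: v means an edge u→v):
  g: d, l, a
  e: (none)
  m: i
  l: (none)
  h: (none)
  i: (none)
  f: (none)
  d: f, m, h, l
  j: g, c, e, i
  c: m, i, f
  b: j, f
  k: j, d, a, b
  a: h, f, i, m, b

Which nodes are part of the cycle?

a, b, g, j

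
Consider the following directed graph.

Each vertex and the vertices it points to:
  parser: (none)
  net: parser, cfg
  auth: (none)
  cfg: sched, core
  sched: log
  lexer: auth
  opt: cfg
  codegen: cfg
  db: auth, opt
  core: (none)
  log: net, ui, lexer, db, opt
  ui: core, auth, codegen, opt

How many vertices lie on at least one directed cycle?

8

A vertex is on a directed cycle iff it belongs to a strongly connected component of size ≥ 2 (or has a self-loop).
The vertices on cycles are {db, ui, cfg, log, net, opt, sched, codegen} — 8 in total.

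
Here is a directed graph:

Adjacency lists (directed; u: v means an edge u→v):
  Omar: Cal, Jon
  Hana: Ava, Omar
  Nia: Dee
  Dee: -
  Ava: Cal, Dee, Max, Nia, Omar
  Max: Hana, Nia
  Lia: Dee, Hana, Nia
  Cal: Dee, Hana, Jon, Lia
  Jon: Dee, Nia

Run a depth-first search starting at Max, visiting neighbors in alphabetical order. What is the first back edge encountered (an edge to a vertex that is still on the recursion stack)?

Cal→Hana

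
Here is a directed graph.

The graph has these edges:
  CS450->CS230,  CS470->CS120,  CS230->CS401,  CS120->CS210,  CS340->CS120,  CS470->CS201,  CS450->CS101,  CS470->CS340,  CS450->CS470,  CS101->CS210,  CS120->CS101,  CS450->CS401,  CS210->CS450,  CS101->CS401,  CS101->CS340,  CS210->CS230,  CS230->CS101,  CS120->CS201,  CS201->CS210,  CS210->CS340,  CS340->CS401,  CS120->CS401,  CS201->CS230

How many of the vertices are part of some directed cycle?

8

A vertex is on a directed cycle iff it belongs to a strongly connected component of size ≥ 2 (or has a self-loop).
The vertices on cycles are {CS101, CS120, CS201, CS210, CS230, CS340, CS450, CS470} — 8 in total.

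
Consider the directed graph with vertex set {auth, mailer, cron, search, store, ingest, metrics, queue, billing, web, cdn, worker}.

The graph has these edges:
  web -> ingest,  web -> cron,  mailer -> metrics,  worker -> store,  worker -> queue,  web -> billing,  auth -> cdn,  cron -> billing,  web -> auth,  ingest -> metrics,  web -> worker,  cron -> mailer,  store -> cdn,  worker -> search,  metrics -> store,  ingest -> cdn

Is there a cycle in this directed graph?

DFS with white/gray/black marking, starting from store:
store gray
  cdn gray
  cdn black
store black
auth gray
  auth→cdn: cdn black — skip
auth black
mailer gray
  metrics gray
    metrics→store: store black — skip
  metrics black
mailer black
cron gray
  cron→mailer: mailer black — skip
  billing gray
  billing black
cron black
search gray
search black
ingest gray
  ingest→cdn: cdn black — skip
  ingest→metrics: metrics black — skip
ingest black
queue gray
queue black
web gray
  web→auth: auth black — skip
  web→billing: billing black — skip
  web→cron: cron black — skip
  web→ingest: ingest black — skip
  worker gray
    worker→search: search black — skip
    worker→store: store black — skip
    worker→queue: queue black — skip
  worker black
web black
Every edge goes to a white or black vertex — no back edge, so the graph is acyclic.

No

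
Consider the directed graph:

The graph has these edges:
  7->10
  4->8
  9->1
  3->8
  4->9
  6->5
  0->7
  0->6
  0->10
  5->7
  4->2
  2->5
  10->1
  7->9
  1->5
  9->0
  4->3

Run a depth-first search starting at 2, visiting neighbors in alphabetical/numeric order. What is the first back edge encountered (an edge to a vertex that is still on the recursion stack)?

DFS from 2 (visiting neighbors in alphabetical/numeric order); mark gray on enter, black on exit:
2 gray
  5 gray
    7 gray
      9 gray
        0 gray
          6 gray
            6→5: 5 is gray → back edge
First back edge: 6 → 5.

6→5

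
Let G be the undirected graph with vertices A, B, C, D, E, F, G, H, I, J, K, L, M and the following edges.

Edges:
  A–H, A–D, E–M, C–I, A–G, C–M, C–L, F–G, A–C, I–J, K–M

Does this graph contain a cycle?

DFS, tracking each vertex's parent; an edge to a visited non-parent vertex closes a cycle.
Start from G:
visit G (parent –)
  visit F (parent G)
    F–G: parent, skip
  visit A (parent G)
    visit H (parent A)
      H–A: parent, skip
    A–G: parent, skip
    visit D (parent A)
      D–A: parent, skip
    visit C (parent A)
      visit I (parent C)
        I–C: parent, skip
        visit J (parent I)
          J–I: parent, skip
      visit M (parent C)
        visit K (parent M)
          K–M: parent, skip
        M–C: parent, skip
        visit E (parent M)
          E–M: parent, skip
      visit L (parent C)
        L–C: parent, skip
      C–A: parent, skip
visit B (parent –)
No non-parent visited neighbor found — the graph is a forest.

No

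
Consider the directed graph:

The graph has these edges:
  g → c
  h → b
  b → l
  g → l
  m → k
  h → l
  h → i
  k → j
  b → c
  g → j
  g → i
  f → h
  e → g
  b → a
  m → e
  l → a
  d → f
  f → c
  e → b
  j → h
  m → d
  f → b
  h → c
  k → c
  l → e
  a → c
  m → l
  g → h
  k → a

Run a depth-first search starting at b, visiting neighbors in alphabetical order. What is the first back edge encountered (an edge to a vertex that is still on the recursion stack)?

DFS from b (visiting neighbors in alphabetical order); mark gray on enter, black on exit:
b gray
  a gray
    c gray
    c black
  a black
  b→c: c black — skip
  l gray
    l→a: a black — skip
    e gray
      e→b: b is gray → back edge
First back edge: e → b.

e->b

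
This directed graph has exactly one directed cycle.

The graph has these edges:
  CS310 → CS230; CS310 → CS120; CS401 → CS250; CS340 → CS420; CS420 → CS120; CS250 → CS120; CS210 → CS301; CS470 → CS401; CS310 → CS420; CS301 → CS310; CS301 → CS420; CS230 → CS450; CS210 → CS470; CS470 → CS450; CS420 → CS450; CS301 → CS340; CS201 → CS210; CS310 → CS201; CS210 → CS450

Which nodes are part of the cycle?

CS201, CS210, CS301, CS310

DFS with gray/black marking from CS210:
CS210 gray
  CS470 gray
    CS401 gray
      CS250 gray
        CS120 gray
        CS120 black
      CS250 black
    CS401 black
    CS450 gray
    CS450 black
  CS470 black
  CS301 gray
    CS420 gray
      CS420→CS120: CS120 black — skip
      CS420→CS450: CS450 black — skip
    CS420 black
    CS310 gray
      CS230 gray
        CS230→CS450: CS450 black — skip
      CS230 black
      CS201 gray
        CS201→CS210: CS210 is gray → back edge
Back edge closes the cycle CS210 → CS301 → CS310 → CS201 → CS210; its vertices are {CS201, CS210, CS301, CS310}.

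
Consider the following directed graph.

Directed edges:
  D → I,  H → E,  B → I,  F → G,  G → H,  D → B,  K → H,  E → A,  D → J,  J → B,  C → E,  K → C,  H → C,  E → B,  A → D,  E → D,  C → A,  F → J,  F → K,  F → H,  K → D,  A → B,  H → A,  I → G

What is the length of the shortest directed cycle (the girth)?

5

For each vertex v, BFS finds the shortest path from v back to v.
The shortest such closed walk is G → H → A → B → I → G, length 5.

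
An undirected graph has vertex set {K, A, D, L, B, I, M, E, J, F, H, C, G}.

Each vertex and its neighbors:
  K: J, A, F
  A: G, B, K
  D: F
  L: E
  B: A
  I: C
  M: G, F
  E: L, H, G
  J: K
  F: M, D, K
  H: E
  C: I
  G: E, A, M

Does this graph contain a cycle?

Yes

DFS, tracking each vertex's parent; an edge to a visited non-parent vertex closes a cycle.
Start from H:
visit H (parent –)
  visit E (parent H)
    visit L (parent E)
      L–E: parent, skip
    E–H: parent, skip
    visit G (parent E)
      G–E: parent, skip
      visit A (parent G)
        A–G: parent, skip
        visit B (parent A)
          B–A: parent, skip
        visit K (parent A)
          visit J (parent K)
            J–K: parent, skip
          K–A: parent, skip
          visit F (parent K)
            visit M (parent F)
              M–G: G visited and ≠ parent → cycle
Cycle: G – A – K – F – M – G.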